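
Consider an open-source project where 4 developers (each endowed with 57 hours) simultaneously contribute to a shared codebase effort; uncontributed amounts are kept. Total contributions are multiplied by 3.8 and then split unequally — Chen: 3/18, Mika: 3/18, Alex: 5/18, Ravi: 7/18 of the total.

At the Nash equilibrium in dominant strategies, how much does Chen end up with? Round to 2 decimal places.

129.20 hours

Each unit j contributes comes back to j as 3.8 × (j's share), so j prefers to contribute only if that share exceeds 1/3.8 = 0.2632; otherwise keeping the unit dominates.
Alex and Ravi are above the threshold, contributing 57 each; the remaining 2 contribute 0. Total contributed: 114.
Chen keeps 57 and receives 3.8 × 114 × 3/18 = 72.20 from the shared codebase effort, for a payoff of 129.20.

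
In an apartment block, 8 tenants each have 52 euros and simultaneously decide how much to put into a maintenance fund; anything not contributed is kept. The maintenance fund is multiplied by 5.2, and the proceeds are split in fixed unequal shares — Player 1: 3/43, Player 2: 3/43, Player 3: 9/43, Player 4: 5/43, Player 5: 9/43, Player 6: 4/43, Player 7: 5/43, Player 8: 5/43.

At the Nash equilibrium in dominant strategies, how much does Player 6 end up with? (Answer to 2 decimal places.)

A player with share s gets back 5.2·s per unit contributed, so full contribution is dominant for anyone with s > 1/5.2 = 0.1923 and zero contribution is dominant for anyone below.
Player 3 and Player 5 clear that bar, contributing 52 each; the remaining 6 contribute 0. Total contributed: 104.
Player 6 keeps 52 and receives 5.2 × 104 × 4/43 = 50.31 from the maintenance fund, for a payoff of 102.31.

102.31 euros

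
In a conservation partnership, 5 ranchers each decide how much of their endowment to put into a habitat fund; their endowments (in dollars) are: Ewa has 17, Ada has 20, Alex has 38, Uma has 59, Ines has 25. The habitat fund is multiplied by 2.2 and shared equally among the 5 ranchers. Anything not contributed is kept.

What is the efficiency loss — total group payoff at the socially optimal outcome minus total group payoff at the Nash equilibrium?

190.80 dollars

The private return per contributed unit is 2.2/5 = 0.4400 < 1 for every player regardless of endowment, so the Nash equilibrium is zero contribution and the group total is Σ E_j = 17 + 20 + 38 + 59 + 25 = 159.
Each contributed unit returns 2.200 to the group, so the social optimum is full contribution by everyone: group total = 2.200 × 159 = 349.80.
Efficiency loss = (2.200 − 1) × 159 = 190.80.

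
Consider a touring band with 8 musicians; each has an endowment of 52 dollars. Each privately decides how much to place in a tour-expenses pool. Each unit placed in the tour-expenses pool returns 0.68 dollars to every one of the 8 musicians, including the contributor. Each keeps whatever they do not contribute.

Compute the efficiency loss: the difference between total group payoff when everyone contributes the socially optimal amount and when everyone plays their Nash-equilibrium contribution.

1847.04 dollars

The private return per contributed unit is 0.68 < 1, so contributing 0 is dominant for every player. At the Nash equilibrium everyone keeps their 52, and the group total is 8 × 52 = 416.
Each contributed unit returns 5.440 to the group as a whole (0.68 to each of 8 players), which exceeds 1, so the social optimum is full contribution: group total = 5.440 × 416 = 2263.04.
Efficiency loss = 2263.04 − 416 = 1847.04.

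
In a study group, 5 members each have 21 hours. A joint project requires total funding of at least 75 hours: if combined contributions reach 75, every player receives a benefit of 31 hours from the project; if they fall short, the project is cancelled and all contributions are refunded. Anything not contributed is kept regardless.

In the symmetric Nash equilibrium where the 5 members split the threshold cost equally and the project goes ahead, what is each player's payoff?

Equal share of the threshold: 75/5 = 15.
At this profile no one gains by cutting their contribution: any cut drops the total below 75, the project is cancelled, contributions are refunded, and the deviator ends with 21, which is less than 21 − 15 + 31 = 37. Contributing more than 15 just wastes the excess. So contributing exactly 15 is a best response.
Each player's payoff: 21 − 15 + 31 = 37.

37 hours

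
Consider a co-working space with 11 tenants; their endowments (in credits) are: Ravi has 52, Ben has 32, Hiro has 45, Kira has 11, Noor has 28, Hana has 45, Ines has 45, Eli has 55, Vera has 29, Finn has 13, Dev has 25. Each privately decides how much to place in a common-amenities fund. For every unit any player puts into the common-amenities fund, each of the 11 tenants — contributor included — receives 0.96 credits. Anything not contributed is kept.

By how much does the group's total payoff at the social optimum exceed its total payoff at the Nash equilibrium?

3632.80 credits

The private return per contributed unit is 0.96 < 1 for everyone, so the Nash equilibrium is zero contribution and the group total is Σ E_j = 52 + 32 + 45 + 11 + 28 + 45 + 45 + 55 + 29 + 13 + 25 = 380.
Each contributed unit returns 10.560 to the group, so the social optimum is full contribution by everyone: group total = 10.560 × 380 = 4012.80.
Efficiency loss = (10.560 − 1) × 380 = 3632.80.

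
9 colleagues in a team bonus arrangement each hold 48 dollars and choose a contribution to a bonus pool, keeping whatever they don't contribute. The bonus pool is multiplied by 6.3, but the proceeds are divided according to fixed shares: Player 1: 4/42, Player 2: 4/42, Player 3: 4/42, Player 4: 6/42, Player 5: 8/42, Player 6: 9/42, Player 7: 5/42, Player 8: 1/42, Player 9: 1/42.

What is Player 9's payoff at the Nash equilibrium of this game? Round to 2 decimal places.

62.40 dollars

Player j's private return per contributed unit is 6.3 × (j's share). Contributing is weakly dominant for j when that share is at least 1/6.3 = 0.1587, and contributing 0 is dominant otherwise.
The shares above 0.1587 belong to Player 5 and Player 6, contributing 48 each; the remaining 7 contribute 0. Total contributed: 96.
Player 9 keeps 48 and receives 6.3 × 96 × 1/42 = 14.40 from the bonus pool, for a payoff of 62.40.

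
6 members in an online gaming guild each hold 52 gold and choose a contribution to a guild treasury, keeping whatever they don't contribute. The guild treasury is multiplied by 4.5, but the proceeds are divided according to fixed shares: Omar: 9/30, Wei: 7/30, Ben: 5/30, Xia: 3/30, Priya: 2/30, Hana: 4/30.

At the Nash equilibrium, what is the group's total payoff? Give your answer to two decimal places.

676.00 gold

Each unit j contributes comes back to j as 4.5 × (j's share), so j prefers to contribute only if that share exceeds 1/4.5 = 0.2222; otherwise keeping the unit dominates.
Omar and Wei clear that bar, contributing 52 each; the remaining 4 contribute 0. Total contributed: 104.
The guild treasury pays out 4.5 × 104 = 468.00 in total (split across the unequal shares, but the aggregate is all that matters for the group sum).
The 4 free-riders keep 52 each, adding 208. Group total = 208 + 468.00 = 676.00.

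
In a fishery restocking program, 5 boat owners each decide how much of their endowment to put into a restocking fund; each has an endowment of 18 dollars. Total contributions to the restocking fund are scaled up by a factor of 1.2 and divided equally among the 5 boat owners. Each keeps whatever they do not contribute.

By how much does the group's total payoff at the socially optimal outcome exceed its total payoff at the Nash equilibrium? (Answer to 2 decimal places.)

Each contributed unit returns 1.2/5 = 0.2400 to its contributor — below 1 — so contributing 0 is dominant for every player. At the Nash equilibrium everyone keeps their 18, and the group total is 5 × 18 = 90.
Each contributed unit returns 1.200 to the group as a whole (0.2400 to each of 5 players), which exceeds 1, so the social optimum is full contribution: group total = 1.200 × 90 = 108.00.
Efficiency loss = 108.00 − 90 = 18.00.

18.00 dollars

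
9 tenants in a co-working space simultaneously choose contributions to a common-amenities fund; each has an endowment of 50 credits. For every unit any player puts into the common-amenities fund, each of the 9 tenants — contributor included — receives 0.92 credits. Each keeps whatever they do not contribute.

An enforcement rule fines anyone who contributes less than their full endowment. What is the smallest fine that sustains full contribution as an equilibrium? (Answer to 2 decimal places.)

4.00 credits

Given the others contribute fully, the best deviation is to contribute 0 (any partial contribution still incurs the fine and gives up units whose private return 0.92 is below 1).
Deviating from 50 to 0 saves 50 credits but forfeits the deviator's share of the drop in the common-amenities fund: 0.92 × 50 = 46.00.
So the deviation gain is 50 − 46.00 = 4.00, and the fine must be at least 4.00 credits to wipe it out.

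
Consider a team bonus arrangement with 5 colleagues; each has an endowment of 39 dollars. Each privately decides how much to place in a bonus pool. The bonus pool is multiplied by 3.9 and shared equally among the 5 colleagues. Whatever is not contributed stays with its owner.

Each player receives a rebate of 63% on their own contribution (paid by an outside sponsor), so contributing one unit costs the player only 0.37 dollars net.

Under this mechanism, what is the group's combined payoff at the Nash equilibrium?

The effective private return per unit is now (3.9/5) / 0.37 = 2.1081 > 1, so every player's dominant strategy flips to full contribution.
So the Nash equilibrium is full contribution by all 5; the group earns 5 × (39 × 0.63 + 3.9 × 39) = 883.35.

883.35 dollars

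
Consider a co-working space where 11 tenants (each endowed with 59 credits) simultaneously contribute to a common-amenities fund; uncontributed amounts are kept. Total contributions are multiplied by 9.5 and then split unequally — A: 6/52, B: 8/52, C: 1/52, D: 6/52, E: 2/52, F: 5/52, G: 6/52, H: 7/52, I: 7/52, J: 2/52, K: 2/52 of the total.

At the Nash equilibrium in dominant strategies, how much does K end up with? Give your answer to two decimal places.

For player j, contributing a unit is worthwhile iff 9.5 × (j's share) ≥ 1, i.e. iff j's share is at least 0.1053.
A, B, D, G, H and I clear that bar, contributing 59 each; the remaining 5 contribute 0. Total contributed: 354.
K keeps 59 and receives 9.5 × 354 × 2/52 = 129.35 from the common-amenities fund, for a payoff of 188.35.

188.35 credits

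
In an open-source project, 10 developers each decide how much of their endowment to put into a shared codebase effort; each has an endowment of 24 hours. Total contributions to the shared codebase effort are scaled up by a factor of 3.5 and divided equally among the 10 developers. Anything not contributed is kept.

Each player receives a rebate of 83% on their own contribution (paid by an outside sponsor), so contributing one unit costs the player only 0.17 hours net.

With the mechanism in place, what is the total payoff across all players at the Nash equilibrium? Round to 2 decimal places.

1039.20 hours

Under the mechanism each unit contributed yields (3.5/10) / 0.17 = 2.0588 back to its contributor per unit of net cost, which exceeds 1, making full contribution the dominant choice for everyone.
At the Nash equilibrium everyone contributes 24. Group total payoff = 10 × (24 × 0.83 + 3.5 × 24) = 1039.20.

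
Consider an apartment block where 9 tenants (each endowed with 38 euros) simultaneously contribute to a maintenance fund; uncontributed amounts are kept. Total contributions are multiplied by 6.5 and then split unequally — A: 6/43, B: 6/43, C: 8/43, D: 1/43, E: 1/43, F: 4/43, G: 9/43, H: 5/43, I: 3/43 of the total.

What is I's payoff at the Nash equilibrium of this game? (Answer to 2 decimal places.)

A player with share s gets back 6.5·s per unit contributed, so full contribution is dominant for anyone with s > 1/6.5 = 0.1538 and zero contribution is dominant for anyone below.
The shares above 0.1538 belong to C and G, contributing 38 each; the remaining 7 contribute 0. Total contributed: 76.
I keeps 38 and receives 6.5 × 76 × 3/43 = 34.47 from the maintenance fund, for a payoff of 72.47.

72.47 euros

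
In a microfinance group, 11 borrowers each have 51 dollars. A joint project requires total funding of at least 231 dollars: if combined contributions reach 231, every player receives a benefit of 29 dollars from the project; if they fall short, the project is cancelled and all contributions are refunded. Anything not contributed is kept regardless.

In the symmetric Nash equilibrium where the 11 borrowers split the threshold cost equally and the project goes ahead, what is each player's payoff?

Equal share of the threshold: 231/11 = 21.
At this profile no one gains by cutting their contribution: any cut drops the total below 231, the project is cancelled, contributions are refunded, and the deviator ends with 51, which is less than 51 − 21 + 29 = 59. Contributing more than 21 just wastes the excess. So contributing exactly 21 is a best response.
Each player's payoff: 51 − 21 + 29 = 59.

59 dollars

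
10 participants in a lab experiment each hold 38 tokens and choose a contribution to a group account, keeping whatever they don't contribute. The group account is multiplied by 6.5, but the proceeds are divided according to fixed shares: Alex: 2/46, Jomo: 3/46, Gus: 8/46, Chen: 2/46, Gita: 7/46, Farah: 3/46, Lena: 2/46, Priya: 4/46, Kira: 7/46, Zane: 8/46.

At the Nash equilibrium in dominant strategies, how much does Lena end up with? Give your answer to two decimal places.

59.48 tokens

For player j, contributing a unit is worthwhile iff 6.5 × (j's share) ≥ 1, i.e. iff j's share is at least 0.1538.
Gus and Zane are above the threshold, contributing 38 each; the remaining 8 contribute 0. Total contributed: 76.
Lena keeps 38 and receives 6.5 × 76 × 2/46 = 21.48 from the group account, for a payoff of 59.48.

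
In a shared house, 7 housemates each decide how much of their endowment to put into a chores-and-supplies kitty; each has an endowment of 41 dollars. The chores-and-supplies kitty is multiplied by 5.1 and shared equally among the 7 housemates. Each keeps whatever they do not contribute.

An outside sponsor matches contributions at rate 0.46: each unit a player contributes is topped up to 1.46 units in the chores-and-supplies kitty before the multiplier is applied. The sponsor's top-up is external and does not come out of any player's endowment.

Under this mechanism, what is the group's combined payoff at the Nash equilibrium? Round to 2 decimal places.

With the mechanism, a contributed unit returns 5.1 × 1.46 / 7 = 1.0637 per unit of net cost to the contributor — now above 1 — so contributing fully is weakly dominant for every player.
At the Nash equilibrium everyone contributes 41. Group total payoff = 5.1 × 1.46 × 287 = 2137.00.

2137.00 dollars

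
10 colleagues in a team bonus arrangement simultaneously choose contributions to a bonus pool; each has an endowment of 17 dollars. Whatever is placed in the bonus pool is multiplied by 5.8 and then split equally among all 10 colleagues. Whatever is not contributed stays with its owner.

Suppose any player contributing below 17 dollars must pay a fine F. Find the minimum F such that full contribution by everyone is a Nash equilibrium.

7.14 dollars

Given the others contribute fully, the best deviation is to contribute 0 (any partial contribution still incurs the fine and gives up units whose private return 0.5800 is below 1).
Deviating from 17 to 0 saves 17 dollars but forfeits the deviator's share of the drop in the bonus pool: 5.8/10 × 17 = 9.86.
So the deviation gain is 17 − 9.86 = 7.14, and the fine must be at least 7.14 dollars to wipe it out.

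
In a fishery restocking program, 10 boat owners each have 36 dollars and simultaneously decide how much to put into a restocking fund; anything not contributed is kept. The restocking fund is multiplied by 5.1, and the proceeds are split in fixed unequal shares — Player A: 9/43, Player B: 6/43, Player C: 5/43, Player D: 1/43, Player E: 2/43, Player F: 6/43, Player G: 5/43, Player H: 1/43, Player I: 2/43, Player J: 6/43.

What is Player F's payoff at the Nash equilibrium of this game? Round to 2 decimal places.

61.62 dollars

Player j's private return per contributed unit is 5.1 × (j's share). Contributing is weakly dominant for j when that share is at least 1/5.1 = 0.1961, and contributing 0 is dominant otherwise.
Only Player A (9/43) clears that bar, contributing 36; the remaining 9 contribute 0. Total contributed: 36.
Player F keeps 36 and receives 5.1 × 36 × 6/43 = 25.62 from the restocking fund, for a payoff of 61.62.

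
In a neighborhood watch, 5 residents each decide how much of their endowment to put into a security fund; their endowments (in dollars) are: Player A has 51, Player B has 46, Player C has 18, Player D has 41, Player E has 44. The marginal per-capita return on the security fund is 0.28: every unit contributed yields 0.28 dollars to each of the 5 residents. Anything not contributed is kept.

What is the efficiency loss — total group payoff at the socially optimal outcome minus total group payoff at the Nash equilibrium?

80.00 dollars

The private return per contributed unit is 0.28 < 1 for everyone, so the Nash equilibrium is zero contribution and the group total is Σ E_j = 51 + 46 + 18 + 41 + 44 = 200.
Each contributed unit returns 1.400 to the group, so the social optimum is full contribution by everyone: group total = 1.400 × 200 = 280.00.
Efficiency loss = (1.400 − 1) × 200 = 80.00.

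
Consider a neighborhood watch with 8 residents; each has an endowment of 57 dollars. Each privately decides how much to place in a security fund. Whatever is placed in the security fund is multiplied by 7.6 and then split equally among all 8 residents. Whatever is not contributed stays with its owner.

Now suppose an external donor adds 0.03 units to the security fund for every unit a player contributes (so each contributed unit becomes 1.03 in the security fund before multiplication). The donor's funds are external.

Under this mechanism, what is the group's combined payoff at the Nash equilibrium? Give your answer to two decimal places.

Even with the mechanism, each unit contributed returns only 7.6 × 1.03 / 8 = 0.9785 per unit of net cost, so contributing nothing is still dominant.
Everyone keeps their endowment and the group total is 8 × 57 = 456.

456.00 dollars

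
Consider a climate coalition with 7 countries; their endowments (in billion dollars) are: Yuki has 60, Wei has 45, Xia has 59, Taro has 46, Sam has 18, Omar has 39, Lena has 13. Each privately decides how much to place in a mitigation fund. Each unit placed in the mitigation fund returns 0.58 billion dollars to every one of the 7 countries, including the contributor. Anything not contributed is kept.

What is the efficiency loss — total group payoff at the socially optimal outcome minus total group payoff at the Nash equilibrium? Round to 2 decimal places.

856.80 billion dollars

The private return per contributed unit is 0.58 < 1 for everyone, so the Nash equilibrium is zero contribution and the group total is Σ E_j = 60 + 45 + 59 + 46 + 18 + 39 + 13 = 280.
Each contributed unit returns 4.060 to the group, so the social optimum is full contribution by everyone: group total = 4.060 × 280 = 1136.80.
Efficiency loss = (4.060 − 1) × 280 = 856.80.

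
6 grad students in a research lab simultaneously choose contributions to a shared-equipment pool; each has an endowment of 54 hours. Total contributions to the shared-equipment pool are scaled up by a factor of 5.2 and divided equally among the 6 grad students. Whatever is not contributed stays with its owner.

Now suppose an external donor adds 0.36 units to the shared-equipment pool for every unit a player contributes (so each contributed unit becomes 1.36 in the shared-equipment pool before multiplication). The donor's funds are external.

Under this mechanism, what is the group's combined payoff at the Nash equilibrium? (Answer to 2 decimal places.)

2291.33 hours

With the mechanism, a contributed unit returns 5.2 × 1.36 / 6 = 1.1787 per unit of net cost to the contributor — now above 1 — so contributing fully is weakly dominant for every player.
At the Nash equilibrium everyone contributes 54. Group total payoff = 5.2 × 1.36 × 324 = 2291.33.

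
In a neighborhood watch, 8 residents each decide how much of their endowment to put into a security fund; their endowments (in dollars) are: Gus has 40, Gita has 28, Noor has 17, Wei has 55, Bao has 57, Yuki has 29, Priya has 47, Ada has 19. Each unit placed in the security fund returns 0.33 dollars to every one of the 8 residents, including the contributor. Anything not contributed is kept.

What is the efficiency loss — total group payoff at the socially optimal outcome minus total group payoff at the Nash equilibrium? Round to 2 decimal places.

The private return per contributed unit is 0.33 < 1 for everyone, so the Nash equilibrium is zero contribution and the group total is Σ E_j = 40 + 28 + 17 + 55 + 57 + 29 + 47 + 19 = 292.
Each contributed unit returns 2.640 to the group, so the social optimum is full contribution by everyone: group total = 2.640 × 292 = 770.88.
Efficiency loss = (2.640 − 1) × 292 = 478.88.

478.88 dollars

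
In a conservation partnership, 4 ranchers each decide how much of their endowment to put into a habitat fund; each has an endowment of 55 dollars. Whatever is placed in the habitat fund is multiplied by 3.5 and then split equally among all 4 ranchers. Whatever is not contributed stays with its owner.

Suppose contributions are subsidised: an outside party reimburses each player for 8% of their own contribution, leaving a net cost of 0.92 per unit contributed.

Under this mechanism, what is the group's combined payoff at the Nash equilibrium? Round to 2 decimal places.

220.00 dollars

Even with the mechanism, each unit contributed returns only (3.5/4) / 0.92 = 0.9511 per unit of net cost, so contributing nothing is still dominant.
Everyone keeps their endowment and the group total is 4 × 55 = 220.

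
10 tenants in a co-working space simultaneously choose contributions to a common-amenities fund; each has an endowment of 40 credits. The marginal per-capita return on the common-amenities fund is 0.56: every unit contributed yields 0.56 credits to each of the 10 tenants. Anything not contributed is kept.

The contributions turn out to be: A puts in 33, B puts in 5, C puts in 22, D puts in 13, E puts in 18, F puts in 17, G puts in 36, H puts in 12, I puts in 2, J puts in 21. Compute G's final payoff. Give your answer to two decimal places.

104.24 credits

Total contributed: 33 + 5 + 22 + 13 + 18 + 17 + 36 + 12 + 2 + 21 = 179.
Each receives 0.56 × 179 = 100.24 from the common-amenities fund.
G keeps 40 − 36 = 4, so G's payoff is 4 + 100.24 = 104.24.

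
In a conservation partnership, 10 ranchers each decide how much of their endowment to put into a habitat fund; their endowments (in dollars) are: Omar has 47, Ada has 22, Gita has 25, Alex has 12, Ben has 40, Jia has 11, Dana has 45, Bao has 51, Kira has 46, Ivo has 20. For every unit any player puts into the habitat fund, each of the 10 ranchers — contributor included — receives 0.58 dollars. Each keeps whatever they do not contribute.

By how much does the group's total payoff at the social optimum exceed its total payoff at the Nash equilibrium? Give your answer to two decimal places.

1531.20 dollars

The private return per contributed unit is 0.58 < 1 for everyone, so the Nash equilibrium is zero contribution and the group total is Σ E_j = 47 + 22 + 25 + 12 + 40 + 11 + 45 + 51 + 46 + 20 = 319.
Each contributed unit returns 5.800 to the group, so the social optimum is full contribution by everyone: group total = 5.800 × 319 = 1850.20.
Efficiency loss = (5.800 − 1) × 319 = 1531.20.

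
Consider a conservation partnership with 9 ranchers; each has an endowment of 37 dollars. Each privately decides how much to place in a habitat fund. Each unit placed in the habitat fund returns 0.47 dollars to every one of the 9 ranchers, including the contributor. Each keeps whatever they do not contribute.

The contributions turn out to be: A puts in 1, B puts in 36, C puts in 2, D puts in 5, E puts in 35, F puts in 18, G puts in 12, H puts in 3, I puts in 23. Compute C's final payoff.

Total contributed: 1 + 36 + 2 + 5 + 35 + 18 + 12 + 3 + 23 = 135.
Each receives 0.47 × 135 = 63.45 from the habitat fund.
C keeps 37 − 2 = 35, so C's payoff is 35 + 63.45 = 98.45.

98.45 dollars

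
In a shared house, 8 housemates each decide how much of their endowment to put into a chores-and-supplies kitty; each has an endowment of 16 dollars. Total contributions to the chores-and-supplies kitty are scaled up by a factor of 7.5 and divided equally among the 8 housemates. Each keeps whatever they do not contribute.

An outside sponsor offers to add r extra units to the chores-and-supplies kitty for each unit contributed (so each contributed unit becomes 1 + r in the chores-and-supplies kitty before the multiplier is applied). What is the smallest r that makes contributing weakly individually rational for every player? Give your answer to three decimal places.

0.067

With matching at rate r, one contributed unit becomes (1 + r) in the chores-and-supplies kitty and returns 7.5 × (1 + r) / 8 to the contributor.
Setting this equal to 1: 1 + r = 8/7.5 = 1.0667.
So the minimum matching rate is r = 1.0667 − 1 = 0.067.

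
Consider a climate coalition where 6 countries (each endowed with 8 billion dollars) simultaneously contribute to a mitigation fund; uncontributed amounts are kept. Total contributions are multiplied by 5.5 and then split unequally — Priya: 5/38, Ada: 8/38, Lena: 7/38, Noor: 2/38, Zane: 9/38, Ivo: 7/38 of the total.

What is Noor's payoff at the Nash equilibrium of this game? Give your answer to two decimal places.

A player with share s gets back 5.5·s per unit contributed, so full contribution is dominant for anyone with s > 1/5.5 = 0.1818 and zero contribution is dominant for anyone below.
The shares above 0.1818 belong to Ada, Lena, Zane and Ivo, contributing 8 each; the remaining 2 contribute 0. Total contributed: 32.
Noor keeps 8 and receives 5.5 × 32 × 2/38 = 9.26 from the mitigation fund, for a payoff of 17.26.

17.26 billion dollars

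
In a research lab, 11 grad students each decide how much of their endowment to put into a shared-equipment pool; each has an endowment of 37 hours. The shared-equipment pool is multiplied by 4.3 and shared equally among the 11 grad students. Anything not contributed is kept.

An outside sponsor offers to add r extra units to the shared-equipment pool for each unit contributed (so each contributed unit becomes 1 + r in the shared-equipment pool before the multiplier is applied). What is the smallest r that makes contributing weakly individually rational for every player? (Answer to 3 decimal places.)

With matching at rate r, one contributed unit becomes (1 + r) in the shared-equipment pool and returns 4.3 × (1 + r) / 11 to the contributor.
Setting this equal to 1: 1 + r = 11/4.3 = 2.5581.
So the minimum matching rate is r = 2.5581 − 1 = 1.558.

1.558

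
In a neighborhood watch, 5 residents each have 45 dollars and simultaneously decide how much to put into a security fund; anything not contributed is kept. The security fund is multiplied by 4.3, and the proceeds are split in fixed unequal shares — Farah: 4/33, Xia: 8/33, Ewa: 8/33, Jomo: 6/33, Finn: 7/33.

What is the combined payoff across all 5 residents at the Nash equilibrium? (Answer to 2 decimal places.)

522.00 dollars

For player j, contributing a unit is worthwhile iff 4.3 × (j's share) ≥ 1, i.e. iff j's share is at least 0.2326.
Xia and Ewa are above the threshold, contributing 45 each; the remaining 3 contribute 0. Total contributed: 90.
The security fund pays out 4.3 × 90 = 387.00 in total (split across the unequal shares, but the aggregate is all that matters for the group sum).
The 3 free-riders keep 45 each, adding 135. Group total = 135 + 387.00 = 522.00.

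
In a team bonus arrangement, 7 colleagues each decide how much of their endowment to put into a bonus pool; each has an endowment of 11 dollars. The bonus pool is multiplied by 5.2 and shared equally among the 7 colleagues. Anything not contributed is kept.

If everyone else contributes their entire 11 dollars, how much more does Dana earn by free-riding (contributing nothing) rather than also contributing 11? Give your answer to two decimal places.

2.83 dollars

Switching from a contribution of 11 to 0 lets Dana keep an extra 11 dollars, but lowers the bonus pool by 11, which costs Dana their own share of that drop: 5.2/7 × 11 = 8.17.
Net gain = 11 − 8.17 = 2.83. The private return per contributed unit (0.7429) is below 1, so free-riding is indeed the best response regardless of what the others do.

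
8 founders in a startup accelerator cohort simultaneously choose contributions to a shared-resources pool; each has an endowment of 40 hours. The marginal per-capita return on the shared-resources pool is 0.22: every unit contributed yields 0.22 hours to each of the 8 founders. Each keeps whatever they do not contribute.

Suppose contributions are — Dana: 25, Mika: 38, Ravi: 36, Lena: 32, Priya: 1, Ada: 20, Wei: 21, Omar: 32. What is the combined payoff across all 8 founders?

475.80 hours

Total contributed: 25 + 38 + 36 + 32 + 1 + 20 + 21 + 32 = 205; total kept: 8 × 40 − 205 = 115.
The shared-resources pool pays out 0.22 × 8 × 205 = 360.80 in aggregate.
Group total = 115 + 360.80 = 475.80.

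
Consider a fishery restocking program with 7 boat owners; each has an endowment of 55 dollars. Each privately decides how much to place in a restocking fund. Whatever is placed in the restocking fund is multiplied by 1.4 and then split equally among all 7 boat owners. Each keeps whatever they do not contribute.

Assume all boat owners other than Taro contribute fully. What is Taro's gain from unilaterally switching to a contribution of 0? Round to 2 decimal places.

Switching from a contribution of 55 to 0 lets Taro keep an extra 55 dollars, but lowers the restocking fund by 55, which costs Taro their own share of that drop: 1.4/7 × 55 = 11.00.
Net gain = 55 − 11.00 = 44.00. The private return per contributed unit (0.2000) is below 1, so free-riding is indeed the best response regardless of what the others do.

44.00 dollars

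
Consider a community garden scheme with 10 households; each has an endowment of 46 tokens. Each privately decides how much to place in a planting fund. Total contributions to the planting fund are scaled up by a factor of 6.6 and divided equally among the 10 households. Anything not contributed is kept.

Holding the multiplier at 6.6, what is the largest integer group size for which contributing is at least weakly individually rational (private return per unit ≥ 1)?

Private return per unit is 6.6/(group size), which is ≥ 1 whenever the group size is ≤ 6.6.
The largest such integer is 6.

6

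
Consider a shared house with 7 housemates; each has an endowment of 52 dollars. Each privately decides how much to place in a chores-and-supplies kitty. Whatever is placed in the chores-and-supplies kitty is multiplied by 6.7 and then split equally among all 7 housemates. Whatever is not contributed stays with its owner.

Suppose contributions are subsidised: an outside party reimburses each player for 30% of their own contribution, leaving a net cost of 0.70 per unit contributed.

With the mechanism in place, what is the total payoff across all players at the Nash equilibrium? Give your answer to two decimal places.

Under the mechanism each unit contributed yields (6.7/7) / 0.70 = 1.3673 back to its contributor per unit of net cost, which exceeds 1, making full contribution the dominant choice for everyone.
So the Nash equilibrium is full contribution by all 7; the group earns 7 × (52 × 0.30 + 6.7 × 52) = 2548.00.

2548.00 dollars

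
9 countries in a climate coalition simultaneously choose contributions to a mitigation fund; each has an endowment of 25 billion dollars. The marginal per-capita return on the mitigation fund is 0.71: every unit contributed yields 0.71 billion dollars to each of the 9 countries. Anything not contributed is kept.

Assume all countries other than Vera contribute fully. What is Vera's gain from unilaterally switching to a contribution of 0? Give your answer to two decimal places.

Switching from a contribution of 25 to 0 lets Vera keep an extra 25 billion dollars, but lowers the mitigation fund by 25, which costs Vera their own share of that drop: 0.71 × 25 = 17.75.
Net gain = 25 − 17.75 = 7.25. The private return per contributed unit (0.71) is below 1, so free-riding is indeed the best response regardless of what the others do.

7.25 billion dollars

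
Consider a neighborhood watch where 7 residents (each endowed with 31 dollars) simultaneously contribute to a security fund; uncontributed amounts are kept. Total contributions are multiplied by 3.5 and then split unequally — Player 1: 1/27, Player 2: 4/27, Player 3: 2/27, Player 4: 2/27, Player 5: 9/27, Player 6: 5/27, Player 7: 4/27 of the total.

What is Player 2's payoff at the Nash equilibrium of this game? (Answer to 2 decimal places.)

47.07 dollars

Player j's private return per contributed unit is 3.5 × (j's share). Contributing is weakly dominant for j when that share is at least 1/3.5 = 0.2857, and contributing 0 is dominant otherwise.
Player 5 alone (share 9/27) is above the threshold, contributing 31; the remaining 6 contribute 0. Total contributed: 31.
Player 2 keeps 31 and receives 3.5 × 31 × 4/27 = 16.07 from the security fund, for a payoff of 47.07.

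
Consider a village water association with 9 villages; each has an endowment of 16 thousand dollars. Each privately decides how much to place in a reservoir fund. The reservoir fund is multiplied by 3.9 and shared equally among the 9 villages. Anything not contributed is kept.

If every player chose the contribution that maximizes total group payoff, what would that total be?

561.60 thousand dollars

Each contributed unit returns 3.900 to the group as a whole (0.4333 to each of 9 players), which exceeds 1, so the social optimum is full contribution: group total = 3.900 × 144 = 561.60.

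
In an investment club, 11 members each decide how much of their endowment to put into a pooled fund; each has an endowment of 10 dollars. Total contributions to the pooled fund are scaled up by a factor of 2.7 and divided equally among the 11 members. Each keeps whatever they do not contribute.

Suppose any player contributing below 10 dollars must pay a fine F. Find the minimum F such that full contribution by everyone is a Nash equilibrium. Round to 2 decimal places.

Given the others contribute fully, the best deviation is to contribute 0 (any partial contribution still incurs the fine and gives up units whose private return 0.2455 is below 1).
Deviating from 10 to 0 saves 10 dollars but forfeits the deviator's share of the drop in the pooled fund: 2.7/11 × 10 = 2.45.
So the deviation gain is 10 − 2.45 = 7.55, and the fine must be at least 7.55 dollars to wipe it out.

7.55 dollars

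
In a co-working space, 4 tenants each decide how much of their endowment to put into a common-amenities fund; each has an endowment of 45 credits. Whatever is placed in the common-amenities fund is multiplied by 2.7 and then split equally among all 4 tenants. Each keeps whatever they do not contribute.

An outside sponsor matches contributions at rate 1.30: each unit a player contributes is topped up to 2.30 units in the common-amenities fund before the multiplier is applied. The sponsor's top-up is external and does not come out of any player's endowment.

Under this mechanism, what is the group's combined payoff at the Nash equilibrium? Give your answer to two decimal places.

Under the mechanism each unit contributed yields 2.7 × 2.30 / 4 = 1.5525 back to its contributor per unit of net cost, which exceeds 1, making full contribution the dominant choice for everyone.
At the Nash equilibrium everyone contributes 45. Group total payoff = 2.7 × 2.30 × 180 = 1117.80.

1117.80 credits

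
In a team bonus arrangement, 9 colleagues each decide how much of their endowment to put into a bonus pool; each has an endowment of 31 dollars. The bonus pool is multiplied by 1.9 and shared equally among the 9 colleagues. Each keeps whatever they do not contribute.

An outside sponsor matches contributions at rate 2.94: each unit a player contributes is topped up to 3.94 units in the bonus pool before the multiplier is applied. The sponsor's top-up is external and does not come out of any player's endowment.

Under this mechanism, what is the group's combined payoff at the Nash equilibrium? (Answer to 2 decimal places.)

279.00 dollars

With the mechanism, a contributed unit returns 1.9 × 3.94 / 9 = 0.8318 per unit of net cost — still below 1 — so contributing 0 remains dominant for every player.
At the Nash equilibrium no one contributes; group total payoff = 9 × 31 = 279.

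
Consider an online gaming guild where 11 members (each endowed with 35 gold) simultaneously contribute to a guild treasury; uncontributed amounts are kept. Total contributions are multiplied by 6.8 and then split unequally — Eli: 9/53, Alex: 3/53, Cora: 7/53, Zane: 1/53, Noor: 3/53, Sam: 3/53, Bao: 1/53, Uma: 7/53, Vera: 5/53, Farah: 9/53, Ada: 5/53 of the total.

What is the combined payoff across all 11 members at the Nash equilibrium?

791.00 gold

Each unit j contributes comes back to j as 6.8 × (j's share), so j prefers to contribute only if that share exceeds 1/6.8 = 0.1471; otherwise keeping the unit dominates.
Eli and Farah are above the threshold, contributing 35 each; the remaining 9 contribute 0. Total contributed: 70.
The guild treasury pays out 6.8 × 70 = 476.00 in total (split across the unequal shares, but the aggregate is all that matters for the group sum).
The 9 free-riders keep 35 each, adding 315. Group total = 315 + 476.00 = 791.00.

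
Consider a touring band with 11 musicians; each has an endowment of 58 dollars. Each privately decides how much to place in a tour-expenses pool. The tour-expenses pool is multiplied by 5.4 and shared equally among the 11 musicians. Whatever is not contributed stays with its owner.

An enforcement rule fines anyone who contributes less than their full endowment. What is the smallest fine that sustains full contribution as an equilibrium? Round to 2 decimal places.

Given the others contribute fully, the best deviation is to contribute 0 (any partial contribution still incurs the fine and gives up units whose private return 0.4909 is below 1).
Deviating from 58 to 0 saves 58 dollars but forfeits the deviator's share of the drop in the tour-expenses pool: 5.4/11 × 58 = 28.47.
So the deviation gain is 58 − 28.47 = 29.53, and the fine must be at least 29.53 dollars to wipe it out.

29.53 dollars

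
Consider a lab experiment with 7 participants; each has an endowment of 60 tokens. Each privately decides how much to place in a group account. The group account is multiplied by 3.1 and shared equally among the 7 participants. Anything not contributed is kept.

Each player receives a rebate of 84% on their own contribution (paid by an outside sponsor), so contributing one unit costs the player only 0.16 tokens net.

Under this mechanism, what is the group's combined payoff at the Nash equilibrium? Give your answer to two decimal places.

Under the mechanism each unit contributed yields (3.1/7) / 0.16 = 2.7679 back to its contributor per unit of net cost, which exceeds 1, making full contribution the dominant choice for everyone.
At the Nash equilibrium everyone contributes 60. Group total payoff = 7 × (60 × 0.84 + 3.1 × 60) = 1654.80.

1654.80 tokens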